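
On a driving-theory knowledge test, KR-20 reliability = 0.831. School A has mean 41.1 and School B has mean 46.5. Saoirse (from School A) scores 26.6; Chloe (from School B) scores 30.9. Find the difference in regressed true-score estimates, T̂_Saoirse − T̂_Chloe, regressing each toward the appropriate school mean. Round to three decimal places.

T̂_Saoirse = 0.831(26.6) + 0.169(41.1) = 29.05050
T̂_Chloe = 0.831(30.9) + 0.169(46.5) = 33.53640
Difference = 29.05050 − 33.53640 = -4.48590

-4.486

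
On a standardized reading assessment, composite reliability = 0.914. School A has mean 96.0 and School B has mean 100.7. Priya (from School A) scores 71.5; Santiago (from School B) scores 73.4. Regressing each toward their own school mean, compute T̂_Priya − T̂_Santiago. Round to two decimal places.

-2.14

T̂_Priya = 0.914(71.5) + 0.086(96.0) = 73.6070
T̂_Santiago = 0.914(73.4) + 0.086(100.7) = 75.7478
Difference = 73.6070 − 75.7478 = -2.1408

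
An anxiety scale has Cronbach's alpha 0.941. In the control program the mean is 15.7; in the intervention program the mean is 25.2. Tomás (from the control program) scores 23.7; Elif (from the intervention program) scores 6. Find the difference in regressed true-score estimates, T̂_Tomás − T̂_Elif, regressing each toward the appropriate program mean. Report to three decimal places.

T̂_Tomás = 0.941(23.7) + 0.059(15.7) = 23.22800
T̂_Elif = 0.941(6) + 0.059(25.2) = 7.13280
Difference = 23.22800 − 7.13280 = 16.09520

16.095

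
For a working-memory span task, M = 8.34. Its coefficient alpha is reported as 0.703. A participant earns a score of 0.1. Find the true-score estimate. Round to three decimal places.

2.547

T̂ = 0.703(0.1) + 0.297(8.34) = 0.0703 + 2.47698 = 2.5473 → 2.547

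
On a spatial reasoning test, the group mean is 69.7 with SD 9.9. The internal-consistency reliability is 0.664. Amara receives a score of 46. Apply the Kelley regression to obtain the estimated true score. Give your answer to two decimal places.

53.96

Weight the observed score by reliability and the mean by (1 − reliability): T̂ = 0.664·46 + 0.336·69.7 = 30.544 + 23.4192 = 53.963.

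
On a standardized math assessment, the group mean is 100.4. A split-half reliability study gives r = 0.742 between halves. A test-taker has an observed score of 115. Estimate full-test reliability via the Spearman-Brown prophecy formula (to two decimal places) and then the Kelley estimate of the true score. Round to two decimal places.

Spearman-Brown: ρ = 2r/(1 + r) = 2(0.742)/(1 + 0.742) = 1.4840/1.742 = 0.8519 → 0.85
T̂ = 0.85(115) + 0.15(100.4) = 97.75 + 15.060 = 112.810 → 112.81

112.81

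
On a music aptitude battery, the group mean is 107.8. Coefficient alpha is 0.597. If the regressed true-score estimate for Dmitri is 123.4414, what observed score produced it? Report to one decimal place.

T̂ = ρX + (1 − ρ)μ  ⇒  X = (T̂ − (1 − ρ)μ) / ρ
X = (123.4414 − 0.403 × 107.8) / 0.597 = (123.4414 − 43.4434) / 0.597 = 79.9980 / 0.597 = 134.000

134.0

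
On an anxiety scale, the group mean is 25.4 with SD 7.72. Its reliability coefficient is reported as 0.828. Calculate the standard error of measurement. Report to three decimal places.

SEM = SD · √(1 − ρ) = 7.72 × √0.172 = 7.72 × 0.4147 = 3.2017

3.202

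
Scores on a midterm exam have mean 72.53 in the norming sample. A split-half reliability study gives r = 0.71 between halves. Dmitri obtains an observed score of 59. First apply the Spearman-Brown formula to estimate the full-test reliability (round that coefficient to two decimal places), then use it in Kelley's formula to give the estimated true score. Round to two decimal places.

Spearman-Brown: ρ = 2r/(1 + r) = 2(0.71)/(1 + 0.71) = 1.420/1.71 = 0.8304 → 0.83
Regress the observed score toward the mean by the unreliability: T̂ = 0.83·59 + 0.17·72.53 = 48.97 + 12.3301 = 61.300.

61.30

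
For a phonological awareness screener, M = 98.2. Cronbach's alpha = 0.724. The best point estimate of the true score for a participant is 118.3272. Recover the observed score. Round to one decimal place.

126.0

T̂ = ρX + (1 − ρ)μ  ⇒  X = (T̂ − (1 − ρ)μ) / ρ
X = (118.3272 − 0.276 × 98.2) / 0.724 = (118.3272 − 27.1032) / 0.724 = 91.2240 / 0.724 = 126.000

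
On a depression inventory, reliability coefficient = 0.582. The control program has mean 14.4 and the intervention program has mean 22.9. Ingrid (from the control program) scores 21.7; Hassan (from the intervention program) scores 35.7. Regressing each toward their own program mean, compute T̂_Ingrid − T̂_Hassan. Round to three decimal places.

-11.701

T̂_Ingrid = 0.582(21.7) + 0.418(14.4) = 18.64860
T̂_Hassan = 0.582(35.7) + 0.418(22.9) = 30.34960
Difference = 18.64860 − 30.34960 = -11.70100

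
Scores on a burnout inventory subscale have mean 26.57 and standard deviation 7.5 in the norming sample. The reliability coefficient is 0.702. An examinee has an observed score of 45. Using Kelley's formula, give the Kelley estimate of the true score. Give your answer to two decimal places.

39.51

Kelley's formula gives T̂ = 0.702·45 + 0.298·26.57 = 31.590 + 7.91786 = 39.508.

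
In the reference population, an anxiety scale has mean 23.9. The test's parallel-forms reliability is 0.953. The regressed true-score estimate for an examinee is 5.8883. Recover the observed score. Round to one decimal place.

5.0

T̂ = ρX + (1 − ρ)μ  ⇒  X = (T̂ − (1 − ρ)μ) / ρ
X = (5.8883 − 0.047 × 23.9) / 0.953 = (5.8883 − 1.1233) / 0.953 = 4.7650 / 0.953 = 5.000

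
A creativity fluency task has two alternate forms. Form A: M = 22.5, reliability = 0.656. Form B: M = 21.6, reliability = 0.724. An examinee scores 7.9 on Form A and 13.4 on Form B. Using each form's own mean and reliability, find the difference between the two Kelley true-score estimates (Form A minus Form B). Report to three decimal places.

-2.741

T̂_A = 0.656(7.9) + 0.344(22.5) = 12.92240
T̂_B = 0.724(13.4) + 0.276(21.6) = 15.66320
T̂_A − T̂_B = -2.74080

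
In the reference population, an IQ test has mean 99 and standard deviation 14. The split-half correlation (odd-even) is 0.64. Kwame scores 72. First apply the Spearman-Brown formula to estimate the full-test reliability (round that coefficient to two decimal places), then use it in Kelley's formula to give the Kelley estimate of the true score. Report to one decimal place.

Spearman-Brown: ρ = 2r/(1 + r) = 2(0.64)/(1 + 0.64) = 1.280/1.64 = 0.7805 → 0.78
Kelley's formula gives T̂ = 0.78·72 + 0.22·99 = 56.16 + 21.78 = 77.94.

77.9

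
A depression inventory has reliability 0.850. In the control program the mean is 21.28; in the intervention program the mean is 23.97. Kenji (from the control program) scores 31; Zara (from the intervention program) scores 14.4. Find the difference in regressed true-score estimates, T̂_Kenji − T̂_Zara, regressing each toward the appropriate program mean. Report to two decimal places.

13.71

T̂_Kenji = 0.850(31) + 0.150(21.28) = 29.5420
T̂_Zara = 0.850(14.4) + 0.150(23.97) = 15.8355
Difference = 29.5420 − 15.8355 = 13.7065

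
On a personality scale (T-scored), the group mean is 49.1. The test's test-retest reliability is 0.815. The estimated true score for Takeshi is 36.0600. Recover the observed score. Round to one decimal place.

33.1

T̂ = ρX + (1 − ρ)μ  ⇒  X = (T̂ − (1 − ρ)μ) / ρ
X = (36.0600 − 0.185 × 49.1) / 0.815 = (36.0600 − 9.0835) / 0.815 = 26.9765 / 0.815 = 33.100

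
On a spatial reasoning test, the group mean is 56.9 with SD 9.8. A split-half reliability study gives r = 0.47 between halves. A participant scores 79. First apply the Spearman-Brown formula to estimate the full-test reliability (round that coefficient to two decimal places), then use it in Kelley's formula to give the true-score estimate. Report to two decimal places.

71.04

Spearman-Brown: ρ = 2r/(1 + r) = 2(0.47)/(1 + 0.47) = 0.940/1.47 = 0.6395 → 0.64
Kelley's formula gives T̂ = 0.64·79 + 0.36·56.9 = 50.56 + 20.484 = 71.044.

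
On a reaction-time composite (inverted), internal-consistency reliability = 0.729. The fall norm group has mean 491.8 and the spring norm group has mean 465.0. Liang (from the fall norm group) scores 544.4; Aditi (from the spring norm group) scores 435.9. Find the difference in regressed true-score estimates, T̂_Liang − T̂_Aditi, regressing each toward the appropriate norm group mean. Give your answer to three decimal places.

T̂_Liang = 0.729(544.4) + 0.271(491.8) = 530.14540
T̂_Aditi = 0.729(435.9) + 0.271(465.0) = 443.78610
Difference = 530.14540 − 443.78610 = 86.35930

86.359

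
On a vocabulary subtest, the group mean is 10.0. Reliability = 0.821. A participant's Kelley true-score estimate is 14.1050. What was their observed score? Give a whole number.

T̂ = ρX + (1 − ρ)μ  ⇒  X = (T̂ − (1 − ρ)μ) / ρ
X = (14.1050 − 0.179 × 10.0) / 0.821 = (14.1050 − 1.7900) / 0.821 = 12.3150 / 0.821 = 15.00

15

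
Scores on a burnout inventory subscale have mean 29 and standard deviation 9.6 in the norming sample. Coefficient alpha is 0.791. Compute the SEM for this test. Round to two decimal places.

SEM = SD · √(1 − ρ) = 9.6 × √0.209 = 9.6 × 0.4572 = 4.389

4.39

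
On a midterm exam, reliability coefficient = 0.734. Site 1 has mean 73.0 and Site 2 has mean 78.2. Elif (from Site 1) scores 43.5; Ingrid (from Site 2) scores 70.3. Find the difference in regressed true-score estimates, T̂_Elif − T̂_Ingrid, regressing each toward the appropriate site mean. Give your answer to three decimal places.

-21.054

T̂_Elif = 0.734(43.5) + 0.266(73.0) = 51.34700
T̂_Ingrid = 0.734(70.3) + 0.266(78.2) = 72.40140
Difference = 51.34700 − 72.40140 = -21.05440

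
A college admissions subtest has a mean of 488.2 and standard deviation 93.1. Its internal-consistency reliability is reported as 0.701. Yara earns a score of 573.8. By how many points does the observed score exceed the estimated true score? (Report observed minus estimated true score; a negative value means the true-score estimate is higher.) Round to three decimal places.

T̂ = ρX + (1 − ρ)μ
  = 0.701 × 573.8 + 0.299 × 488.2
  = 402.2338 + 145.9718
  = 548.20560
  ≈ 548.2056
X − T̂ = 573.8 − 548.2056 = 25.5944 → 25.594

25.594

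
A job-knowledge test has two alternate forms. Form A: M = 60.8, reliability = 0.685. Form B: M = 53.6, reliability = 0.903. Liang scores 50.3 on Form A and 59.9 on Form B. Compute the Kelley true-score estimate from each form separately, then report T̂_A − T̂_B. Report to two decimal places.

-5.68

T̂_A = 0.685(50.3) + 0.315(60.8) = 53.6075
T̂_B = 0.903(59.9) + 0.097(53.6) = 59.2889
T̂_A − T̂_B = -5.6814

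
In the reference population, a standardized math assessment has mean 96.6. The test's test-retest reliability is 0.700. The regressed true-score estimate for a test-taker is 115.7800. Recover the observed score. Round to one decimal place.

124.0

T̂ = ρX + (1 − ρ)μ  ⇒  X = (T̂ − (1 − ρ)μ) / ρ
X = (115.7800 − 0.300 × 96.6) / 0.700 = (115.7800 − 28.9800) / 0.700 = 86.8000 / 0.700 = 124.000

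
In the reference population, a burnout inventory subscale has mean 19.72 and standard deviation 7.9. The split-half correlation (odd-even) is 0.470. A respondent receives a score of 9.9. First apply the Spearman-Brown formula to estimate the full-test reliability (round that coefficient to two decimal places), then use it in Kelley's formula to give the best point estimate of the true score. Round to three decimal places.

13.435

Spearman-Brown: ρ = 2r/(1 + r) = 2(0.470)/(1 + 0.470) = 0.9400/1.470 = 0.6395 → 0.64
Regress the observed score toward the mean by the unreliability: T̂ = 0.64·9.9 + 0.36·19.72 = 6.336 + 7.0992 = 13.4352.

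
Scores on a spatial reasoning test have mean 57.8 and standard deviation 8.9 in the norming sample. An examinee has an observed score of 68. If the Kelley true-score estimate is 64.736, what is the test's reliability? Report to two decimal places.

0.68

T̂ = ρX + (1 − ρ)μ  ⇒  T̂ − μ = ρ(X − μ)
ρ = (T̂ − μ)/(X − μ) = (64.736 − 57.8) / (68 − 57.8) = 6.936 / 10.2 = 0.6800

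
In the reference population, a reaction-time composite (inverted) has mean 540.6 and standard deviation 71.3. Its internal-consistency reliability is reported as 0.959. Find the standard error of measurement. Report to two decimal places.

SEM = SD · √(1 − ρ) = 71.3 × √0.041 = 71.3 × 0.2025 = 14.437

14.44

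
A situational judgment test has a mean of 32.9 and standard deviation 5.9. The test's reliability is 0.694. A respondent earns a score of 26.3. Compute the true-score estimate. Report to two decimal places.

28.32

Kelley's formula gives T̂ = 0.694·26.3 + 0.306·32.9 = 18.2522 + 10.0674 = 28.320.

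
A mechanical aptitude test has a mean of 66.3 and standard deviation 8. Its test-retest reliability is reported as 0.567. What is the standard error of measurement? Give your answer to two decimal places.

SEM = SD · √(1 − ρ) = 8 × √0.433 = 8 × 0.6580 = 5.264

5.26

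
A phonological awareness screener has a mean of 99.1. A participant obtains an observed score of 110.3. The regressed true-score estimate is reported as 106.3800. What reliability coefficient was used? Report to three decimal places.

T̂ = ρX + (1 − ρ)μ  ⇒  T̂ − μ = ρ(X − μ)
ρ = (T̂ − μ)/(X − μ) = (106.3800 − 99.1) / (110.3 − 99.1) = 7.2800 / 11.2 = 0.65000

0.650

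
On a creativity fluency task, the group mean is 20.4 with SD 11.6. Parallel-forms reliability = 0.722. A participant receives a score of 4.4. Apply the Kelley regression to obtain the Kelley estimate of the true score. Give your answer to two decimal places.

T̂ = ρX + (1 − ρ)μ
  = 0.722 × 4.4 + 0.278 × 20.4
  = 3.1768 + 5.6712
  = 8.848
  ≈ 8.85

8.85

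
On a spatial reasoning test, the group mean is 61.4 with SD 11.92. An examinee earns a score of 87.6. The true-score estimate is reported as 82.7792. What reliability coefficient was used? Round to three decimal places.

0.816

T̂ = ρX + (1 − ρ)μ  ⇒  T̂ − μ = ρ(X − μ)
ρ = (T̂ − μ)/(X − μ) = (82.7792 − 61.4) / (87.6 − 61.4) = 21.3792 / 26.2 = 0.81600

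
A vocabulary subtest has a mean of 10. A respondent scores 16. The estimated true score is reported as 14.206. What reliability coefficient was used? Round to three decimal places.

T̂ = ρX + (1 − ρ)μ  ⇒  T̂ − μ = ρ(X − μ)
ρ = (T̂ − μ)/(X − μ) = (14.206 − 10) / (16 − 10) = 4.206 / 6.0 = 0.70100

0.701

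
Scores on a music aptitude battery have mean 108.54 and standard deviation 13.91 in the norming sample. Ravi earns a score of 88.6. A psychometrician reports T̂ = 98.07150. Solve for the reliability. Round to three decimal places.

T̂ = ρX + (1 − ρ)μ  ⇒  T̂ − μ = ρ(X − μ)
ρ = (T̂ − μ)/(X − μ) = (98.07150 − 108.54) / (88.6 − 108.54) = -10.46850 / -19.94 = 0.52500

0.525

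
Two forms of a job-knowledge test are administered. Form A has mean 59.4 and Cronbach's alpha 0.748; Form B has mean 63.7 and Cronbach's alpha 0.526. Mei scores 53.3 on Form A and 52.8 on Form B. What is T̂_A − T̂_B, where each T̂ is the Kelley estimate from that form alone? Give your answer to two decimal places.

T̂_A = 0.748(53.3) + 0.252(59.4) = 54.8372
T̂_B = 0.526(52.8) + 0.474(63.7) = 57.9666
T̂_A − T̂_B = -3.1294

-3.13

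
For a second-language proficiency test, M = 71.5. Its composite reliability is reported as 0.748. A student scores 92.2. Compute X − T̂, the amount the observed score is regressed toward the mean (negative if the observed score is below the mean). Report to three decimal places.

T̂ = 0.748(92.2) + 0.252(71.5) = 68.9656 + 18.0180 = 86.98360 → 86.9836
X − T̂ = 92.2 − 86.9836 = 5.2164 → 5.216

5.216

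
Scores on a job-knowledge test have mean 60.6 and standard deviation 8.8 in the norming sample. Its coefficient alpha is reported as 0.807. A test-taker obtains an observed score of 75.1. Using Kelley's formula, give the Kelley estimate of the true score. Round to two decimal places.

72.30

Kelley's formula gives T̂ = 0.807·75.1 + 0.193·60.6 = 60.6057 + 11.6958 = 72.302.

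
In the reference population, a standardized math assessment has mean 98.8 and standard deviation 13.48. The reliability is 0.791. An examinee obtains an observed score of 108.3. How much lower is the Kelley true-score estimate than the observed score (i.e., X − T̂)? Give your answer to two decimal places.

T̂ = 0.791(108.3) + 0.209(98.8) = 85.6653 + 20.6492 = 106.3145 → 106.314
X − T̂ = 108.3 − 106.314 = 1.986 → 1.99

1.99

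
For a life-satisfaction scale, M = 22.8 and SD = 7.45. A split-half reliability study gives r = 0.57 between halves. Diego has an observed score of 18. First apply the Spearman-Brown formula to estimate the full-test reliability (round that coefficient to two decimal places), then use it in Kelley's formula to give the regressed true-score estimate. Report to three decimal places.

Spearman-Brown: ρ = 2r/(1 + r) = 2(0.57)/(1 + 0.57) = 1.140/1.57 = 0.7261 → 0.73
Kelley's formula gives T̂ = 0.73·18 + 0.27·22.8 = 13.14 + 6.156 = 19.2960.

19.296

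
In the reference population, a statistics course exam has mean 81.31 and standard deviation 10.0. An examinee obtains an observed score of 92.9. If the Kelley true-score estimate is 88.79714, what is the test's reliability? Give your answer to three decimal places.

T̂ = ρX + (1 − ρ)μ  ⇒  T̂ − μ = ρ(X − μ)
ρ = (T̂ − μ)/(X − μ) = (88.79714 − 81.31) / (92.9 − 81.31) = 7.48714 / 11.59 = 0.64600

0.646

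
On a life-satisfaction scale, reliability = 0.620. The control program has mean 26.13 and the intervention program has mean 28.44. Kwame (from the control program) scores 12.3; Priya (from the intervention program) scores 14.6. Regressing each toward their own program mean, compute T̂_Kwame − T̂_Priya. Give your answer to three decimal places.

T̂_Kwame = 0.620(12.3) + 0.380(26.13) = 17.55540
T̂_Priya = 0.620(14.6) + 0.380(28.44) = 19.85920
Difference = 17.55540 − 19.85920 = -2.30380

-2.304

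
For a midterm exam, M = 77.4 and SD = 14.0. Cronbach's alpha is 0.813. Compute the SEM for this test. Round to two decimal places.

SEM = SD · √(1 − ρ) = 14.0 × √0.187 = 14.0 × 0.4324 = 6.054

6.05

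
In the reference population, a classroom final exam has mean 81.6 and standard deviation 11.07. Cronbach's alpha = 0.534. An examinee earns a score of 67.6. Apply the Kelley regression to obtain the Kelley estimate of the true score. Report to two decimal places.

Kelley's formula gives T̂ = 0.534·67.6 + 0.466·81.6 = 36.0984 + 38.0256 = 74.124.

74.12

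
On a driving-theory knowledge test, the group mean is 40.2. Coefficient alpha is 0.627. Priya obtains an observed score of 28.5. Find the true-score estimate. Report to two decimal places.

T̂ = ρX + (1 − ρ)μ
  = 0.627 × 28.5 + 0.373 × 40.2
  = 17.8695 + 14.9946
  = 32.864
  ≈ 32.86

32.86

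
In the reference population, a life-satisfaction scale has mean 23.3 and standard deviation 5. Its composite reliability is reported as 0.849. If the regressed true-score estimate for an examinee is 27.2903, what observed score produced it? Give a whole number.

28

T̂ = ρX + (1 − ρ)μ  ⇒  X = (T̂ − (1 − ρ)μ) / ρ
X = (27.2903 − 0.151 × 23.3) / 0.849 = (27.2903 − 3.5183) / 0.849 = 23.7720 / 0.849 = 28.00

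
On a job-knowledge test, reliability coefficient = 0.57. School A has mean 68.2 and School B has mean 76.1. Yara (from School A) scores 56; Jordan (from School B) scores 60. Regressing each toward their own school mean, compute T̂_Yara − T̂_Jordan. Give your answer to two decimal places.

-5.68

T̂_Yara = 0.57(56) + 0.43(68.2) = 61.2460
T̂_Jordan = 0.57(60) + 0.43(76.1) = 66.9230
Difference = 61.2460 − 66.9230 = -5.6770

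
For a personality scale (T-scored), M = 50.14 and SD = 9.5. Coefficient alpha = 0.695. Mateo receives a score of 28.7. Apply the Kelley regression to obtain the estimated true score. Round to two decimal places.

35.24

Kelley's formula gives T̂ = 0.695·28.7 + 0.305·50.14 = 19.9465 + 15.29270 = 35.239.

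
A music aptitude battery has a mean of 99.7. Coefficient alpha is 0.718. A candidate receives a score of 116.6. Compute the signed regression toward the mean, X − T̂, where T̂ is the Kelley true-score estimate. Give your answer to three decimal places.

Regress the observed score toward the mean by the unreliability: T̂ = 0.718·116.6 + 0.282·99.7 = 83.7188 + 28.1154 = 111.83420.
X − T̂ = 116.6 − 111.8342 = 4.7658 → 4.766

4.766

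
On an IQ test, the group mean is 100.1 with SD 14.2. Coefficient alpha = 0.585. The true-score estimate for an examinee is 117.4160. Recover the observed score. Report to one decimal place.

129.7

T̂ = ρX + (1 − ρ)μ  ⇒  X = (T̂ − (1 − ρ)μ) / ρ
X = (117.4160 − 0.415 × 100.1) / 0.585 = (117.4160 − 41.5415) / 0.585 = 75.8745 / 0.585 = 129.700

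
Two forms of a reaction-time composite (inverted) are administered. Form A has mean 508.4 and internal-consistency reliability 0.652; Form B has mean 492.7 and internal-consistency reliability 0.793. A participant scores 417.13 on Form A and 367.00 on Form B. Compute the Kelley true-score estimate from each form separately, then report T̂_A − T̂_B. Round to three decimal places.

T̂_A = 0.652(417.13) + 0.348(508.4) = 448.89196
T̂_B = 0.793(367.00) + 0.207(492.7) = 393.01990
T̂_A − T̂_B = 55.87206

55.872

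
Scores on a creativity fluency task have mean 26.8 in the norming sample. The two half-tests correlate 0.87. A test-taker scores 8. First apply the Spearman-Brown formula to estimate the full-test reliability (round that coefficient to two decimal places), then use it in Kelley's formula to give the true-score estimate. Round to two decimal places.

9.32

Spearman-Brown: ρ = 2r/(1 + r) = 2(0.87)/(1 + 0.87) = 1.740/1.87 = 0.9305 → 0.93
T̂ = ρX + (1 − ρ)μ
  = 0.93 × 8 + 0.07 × 26.8
  = 7.44 + 1.876
  = 9.316
  ≈ 9.32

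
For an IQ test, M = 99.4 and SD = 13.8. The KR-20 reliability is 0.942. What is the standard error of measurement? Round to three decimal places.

SEM = SD · √(1 − ρ) = 13.8 × √0.058 = 13.8 × 0.2408 = 3.3235

3.323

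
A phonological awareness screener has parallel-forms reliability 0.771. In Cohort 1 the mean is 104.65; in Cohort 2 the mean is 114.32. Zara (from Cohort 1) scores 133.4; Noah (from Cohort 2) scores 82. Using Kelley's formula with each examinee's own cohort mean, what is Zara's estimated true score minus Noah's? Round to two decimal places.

37.41

T̂_Zara = 0.771(133.4) + 0.229(104.65) = 126.8163
T̂_Noah = 0.771(82) + 0.229(114.32) = 89.4013
Difference = 126.8163 − 89.4013 = 37.4150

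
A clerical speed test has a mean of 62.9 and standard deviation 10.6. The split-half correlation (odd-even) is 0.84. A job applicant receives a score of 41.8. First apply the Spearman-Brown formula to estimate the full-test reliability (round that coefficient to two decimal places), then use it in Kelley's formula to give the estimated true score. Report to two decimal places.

Spearman-Brown: ρ = 2r/(1 + r) = 2(0.84)/(1 + 0.84) = 1.680/1.84 = 0.9130 → 0.91
T̂ = ρX + (1 − ρ)μ
  = 0.91 × 41.8 + 0.09 × 62.9
  = 38.038 + 5.661
  = 43.699
  ≈ 43.70

43.70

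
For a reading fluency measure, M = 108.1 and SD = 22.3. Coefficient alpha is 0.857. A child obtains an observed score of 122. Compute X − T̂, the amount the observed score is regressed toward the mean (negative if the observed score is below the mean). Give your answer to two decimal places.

Kelley's formula gives T̂ = 0.857·122 + 0.143·108.1 = 104.554 + 15.4583 = 120.0123.
X − T̂ = 122 − 120.012 = 1.988 → 1.99

1.99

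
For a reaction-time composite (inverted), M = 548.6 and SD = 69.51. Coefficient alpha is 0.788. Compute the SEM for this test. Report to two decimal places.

32.00

SEM = SD · √(1 − ρ) = 69.51 × √0.212 = 69.51 × 0.4604 = 32.005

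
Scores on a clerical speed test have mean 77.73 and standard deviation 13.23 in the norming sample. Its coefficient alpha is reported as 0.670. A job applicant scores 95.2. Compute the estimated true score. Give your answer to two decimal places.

T̂ = 0.670(95.2) + 0.330(77.73) = 63.7840 + 25.65090 = 89.435 → 89.43

89.43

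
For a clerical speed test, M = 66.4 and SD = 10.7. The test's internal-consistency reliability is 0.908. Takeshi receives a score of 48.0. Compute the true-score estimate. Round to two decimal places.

49.69

Kelley's formula gives T̂ = 0.908·48.0 + 0.092·66.4 = 43.5840 + 6.1088 = 49.693.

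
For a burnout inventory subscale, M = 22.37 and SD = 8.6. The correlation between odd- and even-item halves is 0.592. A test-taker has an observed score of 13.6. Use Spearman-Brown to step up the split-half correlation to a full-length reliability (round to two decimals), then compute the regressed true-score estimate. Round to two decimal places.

Spearman-Brown: ρ = 2r/(1 + r) = 2(0.592)/(1 + 0.592) = 1.1840/1.592 = 0.7437 → 0.74
T̂ = ρX + (1 − ρ)μ
  = 0.74 × 13.6 + 0.26 × 22.37
  = 10.064 + 5.8162
  = 15.880
  ≈ 15.88

15.88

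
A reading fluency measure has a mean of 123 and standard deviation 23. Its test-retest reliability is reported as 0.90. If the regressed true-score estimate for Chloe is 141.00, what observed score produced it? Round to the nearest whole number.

143

T̂ = ρX + (1 − ρ)μ  ⇒  X = (T̂ − (1 − ρ)μ) / ρ
X = (141.00 − 0.10 × 123) / 0.90 = (141.00 − 12.30) / 0.90 = 128.70 / 0.90 = 143.00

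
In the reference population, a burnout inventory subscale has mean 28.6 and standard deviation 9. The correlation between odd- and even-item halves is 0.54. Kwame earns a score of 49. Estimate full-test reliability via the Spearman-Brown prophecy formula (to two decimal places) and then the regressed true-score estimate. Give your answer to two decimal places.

42.88

Spearman-Brown: ρ = 2r/(1 + r) = 2(0.54)/(1 + 0.54) = 1.080/1.54 = 0.7013 → 0.70
Regress the observed score toward the mean by the unreliability: T̂ = 0.70·49 + 0.30·28.6 = 34.30 + 8.580 = 42.880.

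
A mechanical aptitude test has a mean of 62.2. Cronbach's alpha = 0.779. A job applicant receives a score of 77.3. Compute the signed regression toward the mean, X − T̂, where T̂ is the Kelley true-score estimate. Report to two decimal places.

3.34

Weight the observed score by reliability and the mean by (1 − reliability): T̂ = 0.779·77.3 + 0.221·62.2 = 60.2167 + 13.7462 = 73.9629.
X − T̂ = 77.3 − 73.963 = 3.337 → 3.34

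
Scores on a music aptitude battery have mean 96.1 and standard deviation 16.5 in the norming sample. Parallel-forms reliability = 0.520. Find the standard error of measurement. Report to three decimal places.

11.432

SEM = SD · √(1 − ρ) = 16.5 × √0.480 = 16.5 × 0.6928 = 11.4315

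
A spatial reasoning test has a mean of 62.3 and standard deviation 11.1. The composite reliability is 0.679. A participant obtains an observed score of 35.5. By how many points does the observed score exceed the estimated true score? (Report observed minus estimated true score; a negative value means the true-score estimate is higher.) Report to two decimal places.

-8.60

Kelley's formula gives T̂ = 0.679·35.5 + 0.321·62.3 = 24.1045 + 19.9983 = 44.1028.
X − T̂ = 35.5 − 44.103 = -8.603 → -8.60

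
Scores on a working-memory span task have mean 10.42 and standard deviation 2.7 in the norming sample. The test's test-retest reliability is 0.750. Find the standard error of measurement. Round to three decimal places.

1.350

SEM = SD · √(1 − ρ) = 2.7 × √0.250 = 2.7 × 0.5000 = 1.3500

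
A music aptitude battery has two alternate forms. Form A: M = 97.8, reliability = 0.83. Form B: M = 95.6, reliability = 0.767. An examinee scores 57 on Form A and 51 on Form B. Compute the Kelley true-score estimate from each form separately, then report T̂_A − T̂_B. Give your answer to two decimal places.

2.54

T̂_A = 0.83(57) + 0.17(97.8) = 63.9360
T̂_B = 0.767(51) + 0.233(95.6) = 61.3918
T̂_A − T̂_B = 2.5442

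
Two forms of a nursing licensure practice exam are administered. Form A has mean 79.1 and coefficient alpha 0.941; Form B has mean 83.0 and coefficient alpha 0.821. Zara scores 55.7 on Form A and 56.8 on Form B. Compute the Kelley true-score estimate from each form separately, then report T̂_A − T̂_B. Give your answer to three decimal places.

-4.409

T̂_A = 0.941(55.7) + 0.059(79.1) = 57.08060
T̂_B = 0.821(56.8) + 0.179(83.0) = 61.48980
T̂_A − T̂_B = -4.40920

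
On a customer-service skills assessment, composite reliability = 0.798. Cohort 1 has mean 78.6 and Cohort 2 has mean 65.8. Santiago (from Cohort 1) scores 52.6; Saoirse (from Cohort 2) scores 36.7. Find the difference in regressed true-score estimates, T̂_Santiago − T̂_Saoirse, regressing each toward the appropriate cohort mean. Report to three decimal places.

T̂_Santiago = 0.798(52.6) + 0.202(78.6) = 57.85200
T̂_Saoirse = 0.798(36.7) + 0.202(65.8) = 42.57820
Difference = 57.85200 − 42.57820 = 15.27380

15.274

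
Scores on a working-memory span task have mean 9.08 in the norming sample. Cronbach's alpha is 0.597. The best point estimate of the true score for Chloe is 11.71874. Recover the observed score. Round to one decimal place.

T̂ = ρX + (1 − ρ)μ  ⇒  X = (T̂ − (1 − ρ)μ) / ρ
X = (11.71874 − 0.403 × 9.08) / 0.597 = (11.71874 − 3.65924) / 0.597 = 8.05950 / 0.597 = 13.500

13.5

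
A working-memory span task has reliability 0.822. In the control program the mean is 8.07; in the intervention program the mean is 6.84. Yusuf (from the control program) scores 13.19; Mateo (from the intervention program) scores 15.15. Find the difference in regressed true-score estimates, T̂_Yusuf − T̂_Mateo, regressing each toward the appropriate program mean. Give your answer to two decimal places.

-1.39

T̂_Yusuf = 0.822(13.19) + 0.178(8.07) = 12.2786
T̂_Mateo = 0.822(15.15) + 0.178(6.84) = 13.6708
Difference = 12.2786 − 13.6708 = -1.3922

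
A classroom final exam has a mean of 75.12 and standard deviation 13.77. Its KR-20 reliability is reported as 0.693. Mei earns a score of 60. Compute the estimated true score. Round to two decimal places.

Weight the observed score by reliability and the mean by (1 − reliability): T̂ = 0.693·60 + 0.307·75.12 = 41.580 + 23.06184 = 64.642.

64.64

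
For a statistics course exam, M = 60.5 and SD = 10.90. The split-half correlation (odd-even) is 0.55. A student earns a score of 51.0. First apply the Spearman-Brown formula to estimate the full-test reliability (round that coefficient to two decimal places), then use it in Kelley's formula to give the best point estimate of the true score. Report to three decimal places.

53.755

Spearman-Brown: ρ = 2r/(1 + r) = 2(0.55)/(1 + 0.55) = 1.100/1.55 = 0.7097 → 0.71
Regress the observed score toward the mean by the unreliability: T̂ = 0.71·51.0 + 0.29·60.5 = 36.210 + 17.545 = 53.7550.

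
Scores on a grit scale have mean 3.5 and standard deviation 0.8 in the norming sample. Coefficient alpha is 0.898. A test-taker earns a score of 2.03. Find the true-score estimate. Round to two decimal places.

2.18

Kelley's formula gives T̂ = 0.898·2.03 + 0.102·3.5 = 1.82294 + 0.3570 = 2.180.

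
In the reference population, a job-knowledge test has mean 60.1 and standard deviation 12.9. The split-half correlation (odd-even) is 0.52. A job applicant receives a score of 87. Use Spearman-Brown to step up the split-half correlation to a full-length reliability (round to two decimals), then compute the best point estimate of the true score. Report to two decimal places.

Spearman-Brown: ρ = 2r/(1 + r) = 2(0.52)/(1 + 0.52) = 1.040/1.52 = 0.6842 → 0.68
Weight the observed score by reliability and the mean by (1 − reliability): T̂ = 0.68·87 + 0.32·60.1 = 59.16 + 19.232 = 78.392.

78.39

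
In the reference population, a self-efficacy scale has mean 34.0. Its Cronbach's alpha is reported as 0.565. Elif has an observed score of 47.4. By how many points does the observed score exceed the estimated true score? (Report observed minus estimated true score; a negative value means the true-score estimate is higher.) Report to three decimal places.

5.829

T̂ = 0.565(47.4) + 0.435(34.0) = 26.7810 + 14.7900 = 41.57100 → 41.5710
X − T̂ = 47.4 − 41.5710 = 5.8290 → 5.829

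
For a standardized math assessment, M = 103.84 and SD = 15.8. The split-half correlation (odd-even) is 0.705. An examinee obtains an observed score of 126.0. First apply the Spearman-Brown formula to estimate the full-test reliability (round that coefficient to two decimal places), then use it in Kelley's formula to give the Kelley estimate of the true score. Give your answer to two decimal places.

122.23

Spearman-Brown: ρ = 2r/(1 + r) = 2(0.705)/(1 + 0.705) = 1.4100/1.705 = 0.8270 → 0.83
T̂ = ρX + (1 − ρ)μ
  = 0.83 × 126.0 + 0.17 × 103.84
  = 104.580 + 17.6528
  = 122.233
  ≈ 122.23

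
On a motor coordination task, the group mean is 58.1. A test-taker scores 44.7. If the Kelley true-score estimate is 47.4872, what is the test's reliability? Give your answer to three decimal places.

T̂ = ρX + (1 − ρ)μ  ⇒  T̂ − μ = ρ(X − μ)
ρ = (T̂ − μ)/(X − μ) = (47.4872 − 58.1) / (44.7 − 58.1) = -10.6128 / -13.4 = 0.79200

0.792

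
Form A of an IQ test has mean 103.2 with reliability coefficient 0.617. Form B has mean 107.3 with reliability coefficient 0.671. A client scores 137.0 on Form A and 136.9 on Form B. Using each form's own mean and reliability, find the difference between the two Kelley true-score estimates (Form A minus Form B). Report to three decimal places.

T̂_A = 0.617(137.0) + 0.383(103.2) = 124.05460
T̂_B = 0.671(136.9) + 0.329(107.3) = 127.16160
T̂_A − T̂_B = -3.10700

-3.107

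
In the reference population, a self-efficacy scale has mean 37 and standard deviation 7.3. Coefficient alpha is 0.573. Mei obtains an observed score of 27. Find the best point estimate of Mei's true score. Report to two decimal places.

31.27

T̂ = 0.573(27) + 0.427(37) = 15.471 + 15.799 = 31.270 → 31.27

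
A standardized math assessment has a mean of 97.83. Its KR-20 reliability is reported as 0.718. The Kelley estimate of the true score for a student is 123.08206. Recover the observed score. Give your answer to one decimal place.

T̂ = ρX + (1 − ρ)μ  ⇒  X = (T̂ − (1 − ρ)μ) / ρ
X = (123.08206 − 0.282 × 97.83) / 0.718 = (123.08206 − 27.58806) / 0.718 = 95.49400 / 0.718 = 133.000

133.0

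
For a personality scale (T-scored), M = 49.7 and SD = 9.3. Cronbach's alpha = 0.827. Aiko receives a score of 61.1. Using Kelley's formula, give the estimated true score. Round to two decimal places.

Weight the observed score by reliability and the mean by (1 − reliability): T̂ = 0.827·61.1 + 0.173·49.7 = 50.5297 + 8.5981 = 59.128.

59.13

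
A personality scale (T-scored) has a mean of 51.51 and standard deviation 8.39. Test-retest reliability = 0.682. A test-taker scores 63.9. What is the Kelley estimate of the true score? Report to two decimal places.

59.96

Regress the observed score toward the mean by the unreliability: T̂ = 0.682·63.9 + 0.318·51.51 = 43.5798 + 16.38018 = 59.960.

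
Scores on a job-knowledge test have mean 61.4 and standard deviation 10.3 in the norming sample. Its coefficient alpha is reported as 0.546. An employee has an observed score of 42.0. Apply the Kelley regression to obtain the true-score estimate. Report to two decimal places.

50.81

T̂ = 0.546(42.0) + 0.454(61.4) = 22.9320 + 27.8756 = 50.808 → 50.81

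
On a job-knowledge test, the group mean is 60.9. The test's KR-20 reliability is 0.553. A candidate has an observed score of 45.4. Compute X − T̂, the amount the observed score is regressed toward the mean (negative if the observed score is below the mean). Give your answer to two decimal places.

-6.93

T̂ = 0.553(45.4) + 0.447(60.9) = 25.1062 + 27.2223 = 52.3285 → 52.328
X − T̂ = 45.4 − 52.328 = -6.928 → -6.93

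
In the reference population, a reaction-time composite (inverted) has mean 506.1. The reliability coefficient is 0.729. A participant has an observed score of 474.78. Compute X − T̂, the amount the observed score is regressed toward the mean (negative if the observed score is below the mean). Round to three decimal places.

T̂ = 0.729(474.78) + 0.271(506.1) = 346.11462 + 137.1531 = 483.26772 → 483.2677
X − T̂ = 474.78 − 483.2677 = -8.4877 → -8.488

-8.488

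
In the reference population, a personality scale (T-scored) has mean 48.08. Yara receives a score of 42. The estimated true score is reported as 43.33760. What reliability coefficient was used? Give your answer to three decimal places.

0.780

T̂ = ρX + (1 − ρ)μ  ⇒  T̂ − μ = ρ(X − μ)
ρ = (T̂ − μ)/(X − μ) = (43.33760 − 48.08) / (42 − 48.08) = -4.74240 / -6.08 = 0.78000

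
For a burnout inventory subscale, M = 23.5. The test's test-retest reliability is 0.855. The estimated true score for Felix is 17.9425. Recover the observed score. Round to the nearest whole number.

T̂ = ρX + (1 − ρ)μ  ⇒  X = (T̂ − (1 − ρ)μ) / ρ
X = (17.9425 − 0.145 × 23.5) / 0.855 = (17.9425 − 3.4075) / 0.855 = 14.5350 / 0.855 = 17.00

17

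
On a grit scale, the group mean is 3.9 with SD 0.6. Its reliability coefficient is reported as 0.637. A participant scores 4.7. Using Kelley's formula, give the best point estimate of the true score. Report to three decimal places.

4.410

T̂ = 0.637(4.7) + 0.363(3.9) = 2.9939 + 1.4157 = 4.4096 → 4.410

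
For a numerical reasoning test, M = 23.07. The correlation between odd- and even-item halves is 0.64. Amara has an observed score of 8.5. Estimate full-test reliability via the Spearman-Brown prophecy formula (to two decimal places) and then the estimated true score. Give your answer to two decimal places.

11.71

Spearman-Brown: ρ = 2r/(1 + r) = 2(0.64)/(1 + 0.64) = 1.280/1.64 = 0.7805 → 0.78
T̂ = 0.78(8.5) + 0.22(23.07) = 6.630 + 5.0754 = 11.705 → 11.71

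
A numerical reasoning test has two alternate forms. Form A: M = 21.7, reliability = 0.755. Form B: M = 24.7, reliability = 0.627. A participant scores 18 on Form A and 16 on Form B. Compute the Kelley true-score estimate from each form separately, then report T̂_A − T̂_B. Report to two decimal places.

-0.34

T̂_A = 0.755(18) + 0.245(21.7) = 18.9065
T̂_B = 0.627(16) + 0.373(24.7) = 19.2451
T̂_A − T̂_B = -0.3386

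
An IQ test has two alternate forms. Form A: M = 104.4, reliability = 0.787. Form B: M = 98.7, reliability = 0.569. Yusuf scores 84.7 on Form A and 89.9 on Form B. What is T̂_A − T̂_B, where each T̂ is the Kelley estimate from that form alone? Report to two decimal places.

T̂_A = 0.787(84.7) + 0.213(104.4) = 88.8961
T̂_B = 0.569(89.9) + 0.431(98.7) = 93.6928
T̂_A − T̂_B = -4.7967

-4.80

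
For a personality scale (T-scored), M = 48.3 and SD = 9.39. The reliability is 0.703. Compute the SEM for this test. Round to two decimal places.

SEM = SD · √(1 − ρ) = 9.39 × √0.297 = 9.39 × 0.5450 = 5.117

5.12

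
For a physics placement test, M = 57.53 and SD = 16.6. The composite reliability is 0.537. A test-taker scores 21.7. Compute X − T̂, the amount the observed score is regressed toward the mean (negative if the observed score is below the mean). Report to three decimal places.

T̂ = ρX + (1 − ρ)μ
  = 0.537 × 21.7 + 0.463 × 57.53
  = 11.6529 + 26.63639
  = 38.28929
  ≈ 38.2893
X − T̂ = 21.7 − 38.2893 = -16.5893 → -16.589

-16.589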